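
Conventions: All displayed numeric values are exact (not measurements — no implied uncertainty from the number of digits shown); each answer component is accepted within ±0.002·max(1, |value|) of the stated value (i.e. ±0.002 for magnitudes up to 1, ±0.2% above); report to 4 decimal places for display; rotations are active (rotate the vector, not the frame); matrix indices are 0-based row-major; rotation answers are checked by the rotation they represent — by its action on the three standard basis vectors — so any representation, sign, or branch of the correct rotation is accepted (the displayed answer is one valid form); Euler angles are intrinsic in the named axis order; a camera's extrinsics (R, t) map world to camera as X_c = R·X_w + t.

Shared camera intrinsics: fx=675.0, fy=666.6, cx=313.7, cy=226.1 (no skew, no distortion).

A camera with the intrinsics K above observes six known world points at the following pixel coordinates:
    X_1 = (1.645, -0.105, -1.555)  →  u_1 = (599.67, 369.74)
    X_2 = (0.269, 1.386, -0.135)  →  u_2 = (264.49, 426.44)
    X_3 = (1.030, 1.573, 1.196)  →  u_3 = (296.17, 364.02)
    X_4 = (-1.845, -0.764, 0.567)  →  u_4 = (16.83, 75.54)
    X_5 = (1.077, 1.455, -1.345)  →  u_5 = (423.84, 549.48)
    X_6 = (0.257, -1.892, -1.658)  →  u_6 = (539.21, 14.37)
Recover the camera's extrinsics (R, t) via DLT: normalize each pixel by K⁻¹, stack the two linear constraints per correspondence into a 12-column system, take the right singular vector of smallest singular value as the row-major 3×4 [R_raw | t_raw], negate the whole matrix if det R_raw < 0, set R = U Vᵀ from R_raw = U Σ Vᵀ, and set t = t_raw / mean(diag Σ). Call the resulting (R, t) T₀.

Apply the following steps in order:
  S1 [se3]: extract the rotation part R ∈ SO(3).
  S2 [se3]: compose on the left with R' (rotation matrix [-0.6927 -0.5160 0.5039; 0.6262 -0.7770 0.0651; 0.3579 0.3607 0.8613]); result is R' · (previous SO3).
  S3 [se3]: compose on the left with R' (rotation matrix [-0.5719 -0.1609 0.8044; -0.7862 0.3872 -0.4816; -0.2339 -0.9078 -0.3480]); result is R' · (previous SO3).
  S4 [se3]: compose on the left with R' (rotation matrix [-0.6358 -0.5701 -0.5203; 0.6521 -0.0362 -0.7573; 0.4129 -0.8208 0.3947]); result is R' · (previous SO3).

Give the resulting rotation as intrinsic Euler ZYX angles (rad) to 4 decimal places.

rotation (euler_zyx) = (1.9248, 0.0878, 1.0653)

source (pnp_recover): camera pose = R=[0.9055 -0.2714 -0.3261; 0.1527 0.9256 -0.3463; 0.3959 0.2638 0.8796], t=(-0.2900, 0.1900, 4.8401)
after S1 (rot_of_se3): [0.9055 -0.2714 -0.3261; 0.1527 0.9256 -0.3463; 0.3959 0.2638 0.8796]
after S2 (compose_so3): [-0.5066 -0.1567 0.8478; 0.4741 -0.8719 0.1222; 0.7201 0.4639 0.5160]
after S3 (compose_so3): [0.7927 0.6031 -0.0895; 0.2351 -0.4378 -0.8678; -0.5625 0.6668 -0.4888]
after S4 (compose_so3): [-0.3453 -0.4808 0.8060; 0.9344 -0.0959 0.3432; -0.0877 0.8716 0.4823]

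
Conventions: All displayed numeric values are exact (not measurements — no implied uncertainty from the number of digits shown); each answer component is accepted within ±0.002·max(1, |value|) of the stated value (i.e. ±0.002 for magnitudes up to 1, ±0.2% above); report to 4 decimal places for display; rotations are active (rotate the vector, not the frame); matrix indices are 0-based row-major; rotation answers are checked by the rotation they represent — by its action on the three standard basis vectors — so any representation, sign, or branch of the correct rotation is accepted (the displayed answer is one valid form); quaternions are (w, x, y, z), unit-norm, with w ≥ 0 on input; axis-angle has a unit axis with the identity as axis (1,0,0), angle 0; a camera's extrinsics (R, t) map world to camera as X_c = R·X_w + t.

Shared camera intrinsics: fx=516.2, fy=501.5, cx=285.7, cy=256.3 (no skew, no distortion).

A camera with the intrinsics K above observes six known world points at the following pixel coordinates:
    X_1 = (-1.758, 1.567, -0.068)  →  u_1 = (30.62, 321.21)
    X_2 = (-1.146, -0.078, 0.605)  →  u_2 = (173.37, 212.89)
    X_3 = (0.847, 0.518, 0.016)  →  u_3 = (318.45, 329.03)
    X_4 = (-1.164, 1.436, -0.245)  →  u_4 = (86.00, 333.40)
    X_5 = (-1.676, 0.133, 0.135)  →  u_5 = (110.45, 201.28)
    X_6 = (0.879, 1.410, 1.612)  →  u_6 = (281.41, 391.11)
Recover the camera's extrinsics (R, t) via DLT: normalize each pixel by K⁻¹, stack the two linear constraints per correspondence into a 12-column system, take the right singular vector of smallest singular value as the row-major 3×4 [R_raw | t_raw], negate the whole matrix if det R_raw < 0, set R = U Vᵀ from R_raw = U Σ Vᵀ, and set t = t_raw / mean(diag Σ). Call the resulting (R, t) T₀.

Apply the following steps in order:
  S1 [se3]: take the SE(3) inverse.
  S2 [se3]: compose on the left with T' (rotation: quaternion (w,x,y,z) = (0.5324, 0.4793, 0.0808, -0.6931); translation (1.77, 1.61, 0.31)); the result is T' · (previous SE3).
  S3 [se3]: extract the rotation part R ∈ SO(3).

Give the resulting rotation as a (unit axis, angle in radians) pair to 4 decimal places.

source (pnp_recover): camera pose = R=[0.9161 -0.3993 -0.0356; 0.4004 0.9067 0.1325; -0.0207 -0.1357 0.9905], t=(-0.2400, -0.0599, 5.2503)
after S1 (invert_se3): R=[0.9161 0.4004 -0.0207; -0.3993 0.9067 -0.1357; -0.0356 0.1325 0.9905], t=(0.3523, 0.6707, -5.2012)
after S2 (compose_se3): R=[-0.2810 0.6732 -0.6840; -0.4152 -0.7278 -0.5458; -0.8653 0.1306 0.4840], t=(5.3341, 4.3322, -2.4310)
after S3 (rot_of_se3): [-0.2810 0.6732 -0.6840; -0.4152 -0.7278 -0.5458; -0.8653 0.1306 0.4840]

rotation (axis_angle) = ((0.5227, 0.1401, -0.8410), 2.4378)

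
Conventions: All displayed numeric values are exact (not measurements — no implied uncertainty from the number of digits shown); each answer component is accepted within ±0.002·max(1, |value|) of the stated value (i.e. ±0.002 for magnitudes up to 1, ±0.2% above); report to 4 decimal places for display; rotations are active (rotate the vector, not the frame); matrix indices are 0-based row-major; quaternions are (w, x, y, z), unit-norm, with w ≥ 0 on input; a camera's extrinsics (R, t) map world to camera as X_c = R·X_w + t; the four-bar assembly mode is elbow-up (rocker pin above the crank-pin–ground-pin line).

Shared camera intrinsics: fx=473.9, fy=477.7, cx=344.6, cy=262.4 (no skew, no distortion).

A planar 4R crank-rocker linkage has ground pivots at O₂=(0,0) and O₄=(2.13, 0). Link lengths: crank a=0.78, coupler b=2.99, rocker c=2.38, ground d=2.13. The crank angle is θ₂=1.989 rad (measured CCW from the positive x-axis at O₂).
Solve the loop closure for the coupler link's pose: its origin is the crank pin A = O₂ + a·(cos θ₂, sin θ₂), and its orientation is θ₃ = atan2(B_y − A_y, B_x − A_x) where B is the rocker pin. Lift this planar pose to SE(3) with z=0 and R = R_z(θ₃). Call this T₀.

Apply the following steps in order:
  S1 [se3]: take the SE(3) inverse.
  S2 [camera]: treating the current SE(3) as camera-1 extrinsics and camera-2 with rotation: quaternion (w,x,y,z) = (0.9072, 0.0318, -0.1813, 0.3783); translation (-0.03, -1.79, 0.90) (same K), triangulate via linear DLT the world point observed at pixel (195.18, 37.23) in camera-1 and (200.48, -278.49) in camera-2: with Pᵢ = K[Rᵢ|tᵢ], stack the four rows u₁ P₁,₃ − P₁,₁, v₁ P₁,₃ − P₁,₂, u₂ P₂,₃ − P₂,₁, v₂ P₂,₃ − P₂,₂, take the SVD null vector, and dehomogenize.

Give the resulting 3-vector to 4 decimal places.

source (fourbar_fk): coupler pose = R=[0.8302 -0.5575 0.0000; 0.5575 0.8302 0.0000; 0.0000 0.0000 1.0000], t=(-0.3168, 0.7128, 0.0000)
after S1 (invert_se3): R=[0.8302 0.5575 0.0000; -0.5575 0.8302 0.0000; 0.0000 0.0000 1.0000], t=(-0.1344, -0.7683, 0.0000)
after S2 (triangulate): (-0.3154, -0.0313, 1.3121)

result = (-0.3154, -0.0313, 1.3121)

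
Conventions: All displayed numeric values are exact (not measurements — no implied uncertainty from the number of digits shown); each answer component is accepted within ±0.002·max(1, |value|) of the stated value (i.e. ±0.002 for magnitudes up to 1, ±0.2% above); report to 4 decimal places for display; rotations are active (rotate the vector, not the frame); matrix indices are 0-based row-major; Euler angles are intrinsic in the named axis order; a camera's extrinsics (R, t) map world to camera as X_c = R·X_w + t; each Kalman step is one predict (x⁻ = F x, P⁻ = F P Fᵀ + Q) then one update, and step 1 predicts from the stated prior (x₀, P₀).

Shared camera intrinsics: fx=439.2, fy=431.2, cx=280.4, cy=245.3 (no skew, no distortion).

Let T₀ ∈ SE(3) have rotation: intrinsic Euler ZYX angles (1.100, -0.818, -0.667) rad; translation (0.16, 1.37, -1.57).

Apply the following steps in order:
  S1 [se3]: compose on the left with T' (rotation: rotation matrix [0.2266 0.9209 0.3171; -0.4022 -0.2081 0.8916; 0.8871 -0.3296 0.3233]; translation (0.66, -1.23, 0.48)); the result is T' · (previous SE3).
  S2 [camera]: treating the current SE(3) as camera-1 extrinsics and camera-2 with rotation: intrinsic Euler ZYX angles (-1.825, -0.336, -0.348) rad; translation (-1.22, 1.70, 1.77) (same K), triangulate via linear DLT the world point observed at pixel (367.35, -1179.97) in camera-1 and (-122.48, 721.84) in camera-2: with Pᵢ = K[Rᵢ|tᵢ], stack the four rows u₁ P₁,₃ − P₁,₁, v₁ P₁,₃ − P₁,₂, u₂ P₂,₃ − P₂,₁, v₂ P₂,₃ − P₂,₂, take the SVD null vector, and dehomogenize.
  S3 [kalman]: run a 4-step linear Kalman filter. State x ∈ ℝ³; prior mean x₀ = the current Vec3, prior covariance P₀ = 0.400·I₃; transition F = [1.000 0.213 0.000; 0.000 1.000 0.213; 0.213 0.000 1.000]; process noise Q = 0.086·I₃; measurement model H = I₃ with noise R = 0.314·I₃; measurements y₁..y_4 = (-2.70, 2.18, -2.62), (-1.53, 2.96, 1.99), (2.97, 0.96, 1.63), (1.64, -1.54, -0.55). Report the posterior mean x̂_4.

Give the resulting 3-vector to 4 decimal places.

after S1 (compose_se3): R=[0.8628 0.4523 -0.2257; 0.3992 -0.3357 0.8532; 0.3102 -0.8263 -0.4702], t=(1.4600, -2.9792, -0.3371)
after S2 (triangulate): (-0.5199, -1.6927, 0.5094)
after S3 (kf_track): (1.0995, 0.3730, 0.1719)

result = (1.0995, 0.3730, 0.1719)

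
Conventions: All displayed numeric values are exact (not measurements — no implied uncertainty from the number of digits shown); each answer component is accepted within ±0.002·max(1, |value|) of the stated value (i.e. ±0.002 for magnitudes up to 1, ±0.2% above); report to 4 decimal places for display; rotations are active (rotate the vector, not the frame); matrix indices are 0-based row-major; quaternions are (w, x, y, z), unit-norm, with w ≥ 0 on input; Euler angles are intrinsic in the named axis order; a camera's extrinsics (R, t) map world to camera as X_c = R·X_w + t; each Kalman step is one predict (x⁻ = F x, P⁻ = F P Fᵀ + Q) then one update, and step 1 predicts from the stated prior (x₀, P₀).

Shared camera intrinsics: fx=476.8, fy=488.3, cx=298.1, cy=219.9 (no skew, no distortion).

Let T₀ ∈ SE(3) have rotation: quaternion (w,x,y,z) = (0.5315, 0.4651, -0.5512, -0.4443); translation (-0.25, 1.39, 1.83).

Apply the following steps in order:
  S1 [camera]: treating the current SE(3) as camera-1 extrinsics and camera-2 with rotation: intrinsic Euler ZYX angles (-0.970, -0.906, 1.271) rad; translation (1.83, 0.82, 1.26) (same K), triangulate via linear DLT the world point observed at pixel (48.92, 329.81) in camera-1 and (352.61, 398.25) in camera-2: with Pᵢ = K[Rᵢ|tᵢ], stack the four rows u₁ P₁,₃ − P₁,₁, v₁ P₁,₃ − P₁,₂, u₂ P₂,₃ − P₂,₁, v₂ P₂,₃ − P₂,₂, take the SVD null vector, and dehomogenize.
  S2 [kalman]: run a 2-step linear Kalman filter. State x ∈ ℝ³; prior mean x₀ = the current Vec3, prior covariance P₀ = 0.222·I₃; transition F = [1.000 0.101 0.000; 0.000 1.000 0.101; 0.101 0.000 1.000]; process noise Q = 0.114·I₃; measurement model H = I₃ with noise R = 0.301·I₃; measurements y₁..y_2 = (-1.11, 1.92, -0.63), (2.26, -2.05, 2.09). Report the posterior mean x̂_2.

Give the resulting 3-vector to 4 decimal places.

result = (1.0667, 0.0800, 1.1759)

after S1 (triangulate): (0.8791, 1.7375, 1.5751)
after S2 (kf_track): (1.0667, 0.0800, 1.1759)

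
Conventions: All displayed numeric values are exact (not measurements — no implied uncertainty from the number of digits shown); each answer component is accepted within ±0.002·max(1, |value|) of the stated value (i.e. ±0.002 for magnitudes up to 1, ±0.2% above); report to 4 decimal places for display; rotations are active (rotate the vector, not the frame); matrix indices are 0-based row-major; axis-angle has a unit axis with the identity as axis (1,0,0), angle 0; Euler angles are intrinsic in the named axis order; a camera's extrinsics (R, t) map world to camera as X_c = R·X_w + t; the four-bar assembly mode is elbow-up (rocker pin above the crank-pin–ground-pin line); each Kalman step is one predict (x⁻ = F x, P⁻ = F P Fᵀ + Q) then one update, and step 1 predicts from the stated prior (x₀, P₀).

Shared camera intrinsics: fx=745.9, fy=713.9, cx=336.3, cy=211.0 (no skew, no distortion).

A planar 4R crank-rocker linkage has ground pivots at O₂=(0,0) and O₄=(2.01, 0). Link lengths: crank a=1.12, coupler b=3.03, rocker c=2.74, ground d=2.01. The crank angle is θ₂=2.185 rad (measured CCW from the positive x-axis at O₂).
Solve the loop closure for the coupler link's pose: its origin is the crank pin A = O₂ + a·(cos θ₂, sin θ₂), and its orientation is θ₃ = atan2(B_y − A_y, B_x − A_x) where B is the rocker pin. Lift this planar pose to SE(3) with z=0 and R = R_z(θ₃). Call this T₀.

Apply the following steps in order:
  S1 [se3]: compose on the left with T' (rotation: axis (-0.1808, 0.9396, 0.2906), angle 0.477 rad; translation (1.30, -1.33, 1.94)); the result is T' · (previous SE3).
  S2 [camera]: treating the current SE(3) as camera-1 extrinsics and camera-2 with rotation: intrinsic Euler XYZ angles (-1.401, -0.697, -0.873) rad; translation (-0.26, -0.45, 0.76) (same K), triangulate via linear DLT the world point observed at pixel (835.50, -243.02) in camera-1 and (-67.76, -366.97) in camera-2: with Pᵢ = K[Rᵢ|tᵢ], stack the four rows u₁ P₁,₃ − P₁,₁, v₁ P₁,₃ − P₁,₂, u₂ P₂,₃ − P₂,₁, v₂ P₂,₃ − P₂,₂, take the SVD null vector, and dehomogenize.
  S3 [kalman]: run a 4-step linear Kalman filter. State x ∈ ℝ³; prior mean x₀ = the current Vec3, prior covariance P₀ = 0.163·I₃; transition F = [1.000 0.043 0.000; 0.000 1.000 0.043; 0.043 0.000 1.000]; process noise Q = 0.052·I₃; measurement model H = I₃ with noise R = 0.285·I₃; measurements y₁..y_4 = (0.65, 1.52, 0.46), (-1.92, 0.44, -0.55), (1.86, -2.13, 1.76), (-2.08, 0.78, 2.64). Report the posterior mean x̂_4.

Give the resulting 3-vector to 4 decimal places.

source (fourbar_fk): coupler pose = R=[0.8007 -0.5990 0.0000; 0.5990 0.8007 0.0000; 0.0000 0.0000 1.0000], t=(-0.6455, 0.9153, 0.0000)
after S1 (compose_se3): R=[0.6230 -0.6564 0.4255; 0.6829 0.7217 0.1135; -0.3816 0.2199 0.8978], t=(0.5848, -0.5005, 2.1741)
after S2 (triangulate): (0.0751, -0.9778, -0.1064)
after S3 (kf_track): (-0.4963, -0.0977, 1.2800)

result = (-0.4963, -0.0977, 1.2800)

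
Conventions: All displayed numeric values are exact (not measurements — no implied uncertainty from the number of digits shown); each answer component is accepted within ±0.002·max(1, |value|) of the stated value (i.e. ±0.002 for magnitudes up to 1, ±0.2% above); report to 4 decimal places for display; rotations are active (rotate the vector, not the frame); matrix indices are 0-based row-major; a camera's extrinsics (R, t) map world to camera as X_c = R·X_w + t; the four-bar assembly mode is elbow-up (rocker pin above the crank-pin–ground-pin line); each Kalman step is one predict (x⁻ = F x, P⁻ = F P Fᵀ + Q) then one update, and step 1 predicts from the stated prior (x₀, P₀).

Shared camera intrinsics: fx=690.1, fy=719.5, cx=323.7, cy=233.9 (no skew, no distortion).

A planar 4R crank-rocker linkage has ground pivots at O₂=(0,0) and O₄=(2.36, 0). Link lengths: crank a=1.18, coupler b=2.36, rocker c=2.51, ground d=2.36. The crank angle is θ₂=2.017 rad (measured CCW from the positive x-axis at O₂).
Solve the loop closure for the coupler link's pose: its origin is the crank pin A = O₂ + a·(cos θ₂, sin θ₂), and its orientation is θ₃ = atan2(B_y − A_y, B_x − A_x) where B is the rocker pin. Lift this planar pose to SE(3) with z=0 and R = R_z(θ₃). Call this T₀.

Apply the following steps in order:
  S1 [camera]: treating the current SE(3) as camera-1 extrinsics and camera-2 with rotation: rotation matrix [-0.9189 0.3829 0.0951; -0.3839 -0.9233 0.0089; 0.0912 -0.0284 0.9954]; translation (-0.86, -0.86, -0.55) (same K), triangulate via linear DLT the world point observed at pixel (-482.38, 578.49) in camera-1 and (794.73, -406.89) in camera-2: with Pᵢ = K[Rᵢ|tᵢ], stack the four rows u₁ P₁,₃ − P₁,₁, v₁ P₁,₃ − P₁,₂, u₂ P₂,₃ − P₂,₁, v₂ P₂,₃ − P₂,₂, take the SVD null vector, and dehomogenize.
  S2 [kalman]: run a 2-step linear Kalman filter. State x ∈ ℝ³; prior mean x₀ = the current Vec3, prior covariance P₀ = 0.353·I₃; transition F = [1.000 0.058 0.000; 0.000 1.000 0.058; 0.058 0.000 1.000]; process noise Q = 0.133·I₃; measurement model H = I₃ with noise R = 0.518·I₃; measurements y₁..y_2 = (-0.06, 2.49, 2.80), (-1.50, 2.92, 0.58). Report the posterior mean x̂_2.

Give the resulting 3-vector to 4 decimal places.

source (fourbar_fk): coupler pose = R=[0.8393 -0.5437 0.0000; 0.5437 0.8393 0.0000; 0.0000 0.0000 1.0000], t=(-0.5092, 1.0645, 0.0000)
after S1 (triangulate): (-1.2287, 0.3815, 1.4964)
after S2 (kf_track): (-0.9461, 2.1291, 1.4499)

result = (-0.9461, 2.1291, 1.4499)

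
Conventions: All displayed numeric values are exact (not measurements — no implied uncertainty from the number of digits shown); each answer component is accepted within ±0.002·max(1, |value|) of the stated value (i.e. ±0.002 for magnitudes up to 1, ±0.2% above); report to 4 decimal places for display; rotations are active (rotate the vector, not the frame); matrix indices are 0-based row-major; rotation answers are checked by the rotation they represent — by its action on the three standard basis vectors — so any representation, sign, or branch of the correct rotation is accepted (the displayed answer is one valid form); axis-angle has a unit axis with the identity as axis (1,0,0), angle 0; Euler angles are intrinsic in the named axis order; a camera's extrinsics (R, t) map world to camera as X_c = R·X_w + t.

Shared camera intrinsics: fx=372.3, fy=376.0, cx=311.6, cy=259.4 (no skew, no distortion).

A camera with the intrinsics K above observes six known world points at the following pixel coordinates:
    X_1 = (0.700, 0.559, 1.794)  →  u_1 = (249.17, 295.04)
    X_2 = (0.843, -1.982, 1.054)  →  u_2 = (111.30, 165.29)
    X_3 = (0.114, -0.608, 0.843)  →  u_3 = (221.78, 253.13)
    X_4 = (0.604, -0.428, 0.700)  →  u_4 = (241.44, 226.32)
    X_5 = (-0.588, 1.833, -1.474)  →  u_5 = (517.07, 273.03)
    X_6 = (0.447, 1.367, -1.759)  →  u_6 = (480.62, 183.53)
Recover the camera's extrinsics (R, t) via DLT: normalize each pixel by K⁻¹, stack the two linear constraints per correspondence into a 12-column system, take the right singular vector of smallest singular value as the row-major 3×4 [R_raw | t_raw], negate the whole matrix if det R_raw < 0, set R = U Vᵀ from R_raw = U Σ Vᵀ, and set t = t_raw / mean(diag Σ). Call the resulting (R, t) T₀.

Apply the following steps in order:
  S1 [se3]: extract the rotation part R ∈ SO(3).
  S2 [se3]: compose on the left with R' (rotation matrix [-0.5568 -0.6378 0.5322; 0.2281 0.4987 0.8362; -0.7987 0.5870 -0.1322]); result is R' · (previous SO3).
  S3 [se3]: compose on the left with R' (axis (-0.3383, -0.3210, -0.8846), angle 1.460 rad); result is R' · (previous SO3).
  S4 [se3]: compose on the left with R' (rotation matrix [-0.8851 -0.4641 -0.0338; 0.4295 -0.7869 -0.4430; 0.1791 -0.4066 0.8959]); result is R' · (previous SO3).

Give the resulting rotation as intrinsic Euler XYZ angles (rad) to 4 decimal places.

rotation (euler_xyz) = (0.6122, -0.6894, 1.5130)

source (pnp_recover): camera pose = R=[-0.1350 0.7018 -0.6995; -0.7016 0.4308 0.5676; 0.6997 0.5673 0.4342], t=(-0.0299, -0.2100, 4.3004)
after S1 (rot_of_se3): [-0.1350 0.7018 -0.6995; -0.7016 0.4308 0.5676; 0.6997 0.5673 0.4342]
after S2 (compose_so3): [0.8950 -0.3636 0.2586; 0.2045 0.8494 0.4866; -0.3965 -0.3826 0.8345]
after S3 (compose_so3): [0.4105 0.7718 0.4856; -0.8925 0.2310 0.3874; 0.1868 -0.5924 0.7836]
after S4 (compose_so3): [0.0446 -0.7703 -0.6361; 0.7959 0.4122 -0.4434; 0.6038 -0.4865 0.6315]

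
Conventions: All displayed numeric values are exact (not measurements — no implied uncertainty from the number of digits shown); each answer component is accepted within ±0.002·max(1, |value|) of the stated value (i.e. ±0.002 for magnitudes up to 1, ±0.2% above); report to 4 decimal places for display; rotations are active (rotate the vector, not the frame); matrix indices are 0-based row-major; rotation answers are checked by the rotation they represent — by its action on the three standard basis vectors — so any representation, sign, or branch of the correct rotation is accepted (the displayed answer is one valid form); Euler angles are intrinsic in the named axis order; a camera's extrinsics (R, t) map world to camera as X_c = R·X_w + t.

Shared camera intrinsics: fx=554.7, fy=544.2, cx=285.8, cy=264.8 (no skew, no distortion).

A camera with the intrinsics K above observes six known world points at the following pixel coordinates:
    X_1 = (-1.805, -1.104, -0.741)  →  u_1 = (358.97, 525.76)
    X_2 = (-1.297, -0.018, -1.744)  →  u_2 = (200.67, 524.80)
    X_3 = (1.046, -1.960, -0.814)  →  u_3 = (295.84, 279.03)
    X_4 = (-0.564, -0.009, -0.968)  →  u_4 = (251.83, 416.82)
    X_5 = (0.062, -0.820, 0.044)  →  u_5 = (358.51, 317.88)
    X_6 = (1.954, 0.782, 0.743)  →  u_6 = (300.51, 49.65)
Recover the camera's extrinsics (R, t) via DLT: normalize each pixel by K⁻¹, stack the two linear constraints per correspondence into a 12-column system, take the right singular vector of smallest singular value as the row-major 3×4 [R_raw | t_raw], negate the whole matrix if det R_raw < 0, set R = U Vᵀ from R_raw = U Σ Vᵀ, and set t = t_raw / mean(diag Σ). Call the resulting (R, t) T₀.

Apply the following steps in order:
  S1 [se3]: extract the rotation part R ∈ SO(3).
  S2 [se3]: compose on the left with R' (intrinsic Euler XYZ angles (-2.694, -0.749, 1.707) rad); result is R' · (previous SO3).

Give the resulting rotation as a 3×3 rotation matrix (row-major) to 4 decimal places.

source (pnp_recover): camera pose = R=[-0.3007 -0.3971 0.8671; -0.9019 -0.1772 -0.3939; 0.3100 -0.9005 -0.3049], t=(0.3698, 0.4599, 4.7080)
after S1 (rot_of_se3): [-0.3007 -0.3971 0.8671; -0.9019 -0.1772 -0.3939; 0.3100 -0.9005 -0.3049]
after S2 (compose_so3): [0.4732 0.7812 0.4071; 0.5318 0.1151 -0.8390; -0.7023 0.6135 -0.3609]

rotation (matrix) = ((0.4732, 0.7812, 0.4071), (0.5318, 0.1151, -0.8390), (-0.7023, 0.6135, -0.3609))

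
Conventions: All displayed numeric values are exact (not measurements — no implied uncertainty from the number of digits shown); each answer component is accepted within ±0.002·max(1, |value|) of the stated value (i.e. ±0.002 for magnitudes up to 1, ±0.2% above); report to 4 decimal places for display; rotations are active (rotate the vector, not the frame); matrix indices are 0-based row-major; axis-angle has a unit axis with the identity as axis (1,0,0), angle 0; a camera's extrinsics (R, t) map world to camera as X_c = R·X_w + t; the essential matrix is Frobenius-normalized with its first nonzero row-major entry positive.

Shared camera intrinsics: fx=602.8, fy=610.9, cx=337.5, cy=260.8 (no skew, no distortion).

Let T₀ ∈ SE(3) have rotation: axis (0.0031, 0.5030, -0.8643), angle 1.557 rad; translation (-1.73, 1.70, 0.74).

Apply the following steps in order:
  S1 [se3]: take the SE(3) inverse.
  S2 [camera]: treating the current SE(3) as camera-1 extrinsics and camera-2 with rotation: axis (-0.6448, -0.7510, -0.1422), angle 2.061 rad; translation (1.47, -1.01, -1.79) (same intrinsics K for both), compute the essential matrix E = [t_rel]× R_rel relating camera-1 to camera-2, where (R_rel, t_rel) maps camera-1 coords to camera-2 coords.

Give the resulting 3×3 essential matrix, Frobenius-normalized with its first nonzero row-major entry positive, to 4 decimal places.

after S1 (invert_se3): R=[0.0138 -0.8627 -0.5056; 0.8657 0.2633 -0.4256; 0.5003 -0.4318 0.7505], t=(1.8645, 1.3651, 1.0443)
after S2 (essential): [0.4847 -0.0811 -0.3869; -0.0836 0.6010 -0.3398; 0.2786 -0.1694 -0.1373]

matrix = [0.4847 -0.0811 -0.3869; -0.0836 0.6010 -0.3398; 0.2786 -0.1694 -0.1373]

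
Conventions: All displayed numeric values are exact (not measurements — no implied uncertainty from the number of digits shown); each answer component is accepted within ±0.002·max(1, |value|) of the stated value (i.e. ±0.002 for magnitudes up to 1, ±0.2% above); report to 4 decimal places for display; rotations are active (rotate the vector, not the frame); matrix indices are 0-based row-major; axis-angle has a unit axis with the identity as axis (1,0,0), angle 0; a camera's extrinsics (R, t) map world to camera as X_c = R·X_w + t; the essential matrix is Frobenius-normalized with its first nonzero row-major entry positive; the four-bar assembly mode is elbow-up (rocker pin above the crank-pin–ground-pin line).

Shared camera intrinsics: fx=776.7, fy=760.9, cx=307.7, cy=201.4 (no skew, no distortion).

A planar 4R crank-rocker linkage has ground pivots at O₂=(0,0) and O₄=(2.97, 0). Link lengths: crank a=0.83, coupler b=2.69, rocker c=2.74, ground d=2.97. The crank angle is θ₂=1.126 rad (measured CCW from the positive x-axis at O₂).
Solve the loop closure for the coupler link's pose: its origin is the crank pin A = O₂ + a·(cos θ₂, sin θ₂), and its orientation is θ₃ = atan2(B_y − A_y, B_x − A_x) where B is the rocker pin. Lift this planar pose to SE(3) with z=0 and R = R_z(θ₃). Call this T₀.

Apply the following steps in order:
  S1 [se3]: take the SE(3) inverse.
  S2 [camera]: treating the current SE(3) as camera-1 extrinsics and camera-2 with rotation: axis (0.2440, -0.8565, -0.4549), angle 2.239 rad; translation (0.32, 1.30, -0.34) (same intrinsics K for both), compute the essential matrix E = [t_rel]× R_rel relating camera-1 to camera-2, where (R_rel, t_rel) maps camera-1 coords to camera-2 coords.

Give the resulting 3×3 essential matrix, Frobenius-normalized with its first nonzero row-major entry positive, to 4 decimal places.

source (fourbar_fk): coupler pose = R=[0.7086 -0.7056 0.0000; 0.7056 0.7086 0.0000; 0.0000 0.0000 1.0000], t=(0.3571, 0.7492, 0.0000)
after S1 (invert_se3): R=[0.7086 0.7056 0.0000; -0.7056 0.7086 0.0000; 0.0000 0.0000 1.0000], t=(-0.7817, -0.2789, 0.0000)
after S2 (essential): [0.6444 -0.0256 -0.2820; -0.1359 0.0630 -0.1564; 0.2346 -0.1975 0.6029]

matrix = [0.6444 -0.0256 -0.2820; -0.1359 0.0630 -0.1564; 0.2346 -0.1975 0.6029]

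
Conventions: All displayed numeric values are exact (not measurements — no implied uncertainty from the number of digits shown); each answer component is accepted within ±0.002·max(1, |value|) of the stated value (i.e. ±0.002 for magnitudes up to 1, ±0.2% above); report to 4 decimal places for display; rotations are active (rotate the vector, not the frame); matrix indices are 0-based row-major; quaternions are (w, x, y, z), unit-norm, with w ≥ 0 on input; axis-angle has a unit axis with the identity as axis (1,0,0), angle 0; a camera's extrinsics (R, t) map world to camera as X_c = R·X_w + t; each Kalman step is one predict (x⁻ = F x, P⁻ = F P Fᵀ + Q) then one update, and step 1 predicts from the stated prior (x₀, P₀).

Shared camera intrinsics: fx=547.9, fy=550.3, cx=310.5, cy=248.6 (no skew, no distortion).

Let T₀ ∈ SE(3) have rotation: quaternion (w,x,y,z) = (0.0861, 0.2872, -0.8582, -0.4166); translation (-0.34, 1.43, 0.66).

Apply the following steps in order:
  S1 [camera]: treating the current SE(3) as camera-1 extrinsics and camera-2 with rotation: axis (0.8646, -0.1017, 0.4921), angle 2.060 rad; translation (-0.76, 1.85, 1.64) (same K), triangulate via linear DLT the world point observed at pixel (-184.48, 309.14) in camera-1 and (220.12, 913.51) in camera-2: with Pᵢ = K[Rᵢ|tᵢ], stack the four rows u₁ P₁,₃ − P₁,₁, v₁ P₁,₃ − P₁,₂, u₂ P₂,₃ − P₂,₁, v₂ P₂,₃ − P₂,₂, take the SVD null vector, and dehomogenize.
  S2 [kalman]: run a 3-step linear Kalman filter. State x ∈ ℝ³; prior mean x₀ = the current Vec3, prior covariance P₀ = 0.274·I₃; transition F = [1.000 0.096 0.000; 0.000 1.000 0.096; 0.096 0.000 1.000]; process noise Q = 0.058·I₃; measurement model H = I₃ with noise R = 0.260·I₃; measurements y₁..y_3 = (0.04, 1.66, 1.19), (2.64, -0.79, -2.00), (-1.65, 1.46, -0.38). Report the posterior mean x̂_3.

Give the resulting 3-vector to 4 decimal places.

result = (0.2568, 0.5591, -0.4973)

after S1 (triangulate): (1.1809, -0.1376, -0.8791)
after S2 (kf_track): (0.2568, 0.5591, -0.4973)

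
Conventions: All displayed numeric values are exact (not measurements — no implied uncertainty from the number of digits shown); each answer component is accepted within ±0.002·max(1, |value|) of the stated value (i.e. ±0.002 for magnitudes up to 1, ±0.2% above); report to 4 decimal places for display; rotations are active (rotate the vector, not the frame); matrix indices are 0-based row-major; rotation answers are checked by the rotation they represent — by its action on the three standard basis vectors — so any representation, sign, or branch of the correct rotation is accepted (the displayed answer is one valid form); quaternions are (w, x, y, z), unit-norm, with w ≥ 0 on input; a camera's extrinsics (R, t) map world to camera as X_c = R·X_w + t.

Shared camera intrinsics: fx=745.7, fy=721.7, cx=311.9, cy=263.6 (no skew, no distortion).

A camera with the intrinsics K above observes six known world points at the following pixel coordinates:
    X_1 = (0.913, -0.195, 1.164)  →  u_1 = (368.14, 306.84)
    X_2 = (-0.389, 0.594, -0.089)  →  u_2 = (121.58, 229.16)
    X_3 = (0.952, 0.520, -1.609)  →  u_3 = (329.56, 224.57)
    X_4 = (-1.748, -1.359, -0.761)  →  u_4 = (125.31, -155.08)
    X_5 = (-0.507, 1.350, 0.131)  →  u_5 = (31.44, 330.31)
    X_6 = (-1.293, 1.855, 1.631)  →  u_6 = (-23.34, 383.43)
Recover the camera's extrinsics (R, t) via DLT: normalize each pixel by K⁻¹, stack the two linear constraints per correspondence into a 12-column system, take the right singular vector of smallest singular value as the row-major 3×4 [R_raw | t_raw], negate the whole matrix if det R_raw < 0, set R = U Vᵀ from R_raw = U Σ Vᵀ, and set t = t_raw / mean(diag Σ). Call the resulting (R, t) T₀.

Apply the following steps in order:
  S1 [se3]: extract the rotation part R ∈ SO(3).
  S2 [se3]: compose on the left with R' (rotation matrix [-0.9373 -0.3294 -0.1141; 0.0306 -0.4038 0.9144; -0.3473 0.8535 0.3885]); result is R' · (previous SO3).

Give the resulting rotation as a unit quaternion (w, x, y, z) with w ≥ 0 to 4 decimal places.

source (pnp_recover): camera pose = R=[0.8326 -0.5539 -0.0052; 0.5149 0.7704 0.3759; -0.2042 -0.3156 0.9267], t=(-0.4500, -0.4300, 4.5098)
after S1 (rot_of_se3): [0.8326 -0.5539 -0.0052; 0.5149 0.7704 0.3759; -0.2042 -0.3156 0.9267]
after S2 (compose_so3): [-0.9267 0.3014 -0.2247; -0.3691 -0.6166 0.6954; 0.0710 0.7273 0.6826]

rotation (quat) = (0.1866, 0.0428, -0.3960, -0.8980)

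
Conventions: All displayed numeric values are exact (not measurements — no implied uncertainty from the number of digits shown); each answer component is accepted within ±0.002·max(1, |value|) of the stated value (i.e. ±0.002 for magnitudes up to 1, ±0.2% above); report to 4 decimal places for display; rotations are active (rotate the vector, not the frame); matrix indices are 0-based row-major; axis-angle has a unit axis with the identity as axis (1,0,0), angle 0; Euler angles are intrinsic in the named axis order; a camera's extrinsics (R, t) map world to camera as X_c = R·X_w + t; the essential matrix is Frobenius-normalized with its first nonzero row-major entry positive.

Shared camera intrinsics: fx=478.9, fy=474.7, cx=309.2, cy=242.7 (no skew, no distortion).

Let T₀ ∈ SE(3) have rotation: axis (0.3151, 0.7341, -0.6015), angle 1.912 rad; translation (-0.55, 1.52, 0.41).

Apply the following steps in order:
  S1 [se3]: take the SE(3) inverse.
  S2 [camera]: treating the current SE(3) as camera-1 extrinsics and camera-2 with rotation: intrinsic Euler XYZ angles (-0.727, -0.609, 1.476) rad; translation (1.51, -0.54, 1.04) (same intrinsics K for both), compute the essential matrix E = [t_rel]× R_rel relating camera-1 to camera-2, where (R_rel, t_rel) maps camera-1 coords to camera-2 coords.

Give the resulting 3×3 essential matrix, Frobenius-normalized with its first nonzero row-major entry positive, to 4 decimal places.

matrix = [0.4348 0.3498 -0.4343; 0.3065 -0.0366 0.2825; 0.4216 -0.0465 0.3808]

after S1 (invert_se3): R=[-0.2021 -0.2581 -0.9447; 0.8755 0.3846 -0.2924; 0.4388 -0.8863 0.1483], t=(0.6685, 0.0168, 1.5277)
after S2 (essential): [0.4348 0.3498 -0.4343; 0.3065 -0.0366 0.2825; 0.4216 -0.0465 0.3808]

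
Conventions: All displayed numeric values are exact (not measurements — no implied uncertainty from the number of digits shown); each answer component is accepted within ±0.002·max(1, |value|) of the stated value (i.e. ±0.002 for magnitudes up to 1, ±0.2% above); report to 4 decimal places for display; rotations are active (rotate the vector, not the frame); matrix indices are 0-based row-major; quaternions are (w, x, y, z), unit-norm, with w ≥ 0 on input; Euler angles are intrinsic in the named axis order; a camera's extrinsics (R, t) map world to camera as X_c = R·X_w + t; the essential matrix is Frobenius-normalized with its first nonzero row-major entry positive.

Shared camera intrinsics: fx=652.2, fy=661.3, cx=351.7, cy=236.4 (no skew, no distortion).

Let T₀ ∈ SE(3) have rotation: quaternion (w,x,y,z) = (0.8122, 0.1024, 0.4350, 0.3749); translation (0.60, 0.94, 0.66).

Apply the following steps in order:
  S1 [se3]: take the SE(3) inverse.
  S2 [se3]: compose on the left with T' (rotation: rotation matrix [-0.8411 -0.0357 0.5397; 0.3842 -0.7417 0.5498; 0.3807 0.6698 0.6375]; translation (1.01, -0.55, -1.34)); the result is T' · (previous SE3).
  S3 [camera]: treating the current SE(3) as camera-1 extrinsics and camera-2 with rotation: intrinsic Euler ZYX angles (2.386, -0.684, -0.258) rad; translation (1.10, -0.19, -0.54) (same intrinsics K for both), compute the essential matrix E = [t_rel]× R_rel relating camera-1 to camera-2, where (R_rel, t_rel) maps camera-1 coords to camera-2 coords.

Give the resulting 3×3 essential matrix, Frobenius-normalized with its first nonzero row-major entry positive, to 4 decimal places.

matrix = [0.3490 0.1887 0.1469; -0.4766 -0.2333 -0.1990; -0.2951 0.6387 -0.0695]

after S1 (invert_se3): R=[0.3404 0.6981 -0.6299; -0.5199 0.6979 0.4925; 0.7834 0.1598 0.6006], t=(-0.4448, -0.6691, -1.0167)
after S2 (compose_se3): R=[0.1551 -0.5258 0.8363; 0.9472 -0.1615 -0.2771; 0.2808 0.8351 0.4730], t=(0.8592, -0.7836, -2.6057)
after S3 (essential): [0.3490 0.1887 0.1469; -0.4766 -0.2333 -0.1990; -0.2951 0.6387 -0.0695]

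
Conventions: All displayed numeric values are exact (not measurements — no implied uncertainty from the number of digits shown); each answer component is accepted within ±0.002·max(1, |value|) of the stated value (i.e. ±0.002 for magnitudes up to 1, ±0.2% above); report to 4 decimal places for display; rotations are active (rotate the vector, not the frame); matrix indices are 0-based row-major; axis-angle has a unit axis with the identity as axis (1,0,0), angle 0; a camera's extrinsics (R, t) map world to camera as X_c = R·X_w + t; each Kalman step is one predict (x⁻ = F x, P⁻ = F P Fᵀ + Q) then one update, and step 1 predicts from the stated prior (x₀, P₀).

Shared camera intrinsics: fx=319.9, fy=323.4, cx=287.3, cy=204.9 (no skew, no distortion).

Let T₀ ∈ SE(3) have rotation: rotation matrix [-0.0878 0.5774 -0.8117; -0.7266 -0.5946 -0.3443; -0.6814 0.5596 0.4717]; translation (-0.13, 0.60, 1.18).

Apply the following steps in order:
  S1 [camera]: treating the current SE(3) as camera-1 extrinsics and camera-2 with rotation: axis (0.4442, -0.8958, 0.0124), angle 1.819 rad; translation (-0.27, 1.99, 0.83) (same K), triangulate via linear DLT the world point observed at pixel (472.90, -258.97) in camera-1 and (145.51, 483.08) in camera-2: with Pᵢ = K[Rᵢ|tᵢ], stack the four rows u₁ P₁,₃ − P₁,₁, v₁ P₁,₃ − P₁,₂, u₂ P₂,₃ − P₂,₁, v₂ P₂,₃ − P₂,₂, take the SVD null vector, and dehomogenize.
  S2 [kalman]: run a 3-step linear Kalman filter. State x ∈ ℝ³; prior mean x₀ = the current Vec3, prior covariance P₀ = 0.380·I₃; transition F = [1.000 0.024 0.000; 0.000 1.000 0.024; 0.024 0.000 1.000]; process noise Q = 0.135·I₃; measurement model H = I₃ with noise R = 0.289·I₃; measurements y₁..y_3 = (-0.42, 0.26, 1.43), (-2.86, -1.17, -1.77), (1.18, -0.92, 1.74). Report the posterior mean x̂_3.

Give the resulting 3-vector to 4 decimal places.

after S1 (triangulate): (1.5943, 1.8338, 0.1282)
after S2 (kf_track): (-0.0923, -0.5638, 0.6110)

result = (-0.0923, -0.5638, 0.6110)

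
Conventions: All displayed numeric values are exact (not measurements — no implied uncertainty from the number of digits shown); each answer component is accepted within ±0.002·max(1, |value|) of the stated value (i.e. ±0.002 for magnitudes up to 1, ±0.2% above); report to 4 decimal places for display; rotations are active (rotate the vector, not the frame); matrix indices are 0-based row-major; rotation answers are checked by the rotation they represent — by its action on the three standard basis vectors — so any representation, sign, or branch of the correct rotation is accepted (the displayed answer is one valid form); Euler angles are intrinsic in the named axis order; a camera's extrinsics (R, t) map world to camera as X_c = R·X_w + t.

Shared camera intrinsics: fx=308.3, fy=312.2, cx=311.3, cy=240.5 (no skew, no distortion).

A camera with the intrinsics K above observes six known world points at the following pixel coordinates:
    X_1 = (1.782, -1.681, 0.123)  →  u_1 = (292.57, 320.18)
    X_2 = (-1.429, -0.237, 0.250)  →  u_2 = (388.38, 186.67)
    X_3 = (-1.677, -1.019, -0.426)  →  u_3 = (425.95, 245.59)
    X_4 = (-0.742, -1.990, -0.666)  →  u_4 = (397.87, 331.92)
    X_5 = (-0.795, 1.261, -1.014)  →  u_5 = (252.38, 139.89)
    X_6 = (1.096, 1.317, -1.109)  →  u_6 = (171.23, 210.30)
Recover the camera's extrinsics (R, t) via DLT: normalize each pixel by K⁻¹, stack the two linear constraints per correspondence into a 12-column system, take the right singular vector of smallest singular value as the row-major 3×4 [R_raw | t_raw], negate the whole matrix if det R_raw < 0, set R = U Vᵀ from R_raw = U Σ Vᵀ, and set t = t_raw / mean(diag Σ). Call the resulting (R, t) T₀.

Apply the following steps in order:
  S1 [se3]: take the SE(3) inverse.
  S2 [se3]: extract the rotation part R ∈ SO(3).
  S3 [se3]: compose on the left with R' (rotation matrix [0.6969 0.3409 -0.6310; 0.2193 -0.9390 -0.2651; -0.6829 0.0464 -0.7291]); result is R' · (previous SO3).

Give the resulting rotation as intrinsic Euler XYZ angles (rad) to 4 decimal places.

rotation (euler_xyz) = (-3.0642, -0.1484, -2.8574)

source (pnp_recover): camera pose = R=[-0.7141 -0.5682 0.4089; 0.3813 -0.8056 -0.4535; 0.5871 -0.1679 0.7919], t=(-0.1301, -0.3100, 5.1100)
after S1 (invert_se3): R=[-0.7141 0.3813 0.5871; -0.5682 -0.8056 -0.1679; 0.4089 -0.4535 0.7919], t=(-2.9746, 0.5346, -4.1342)
after S2 (rot_of_se3): [-0.7141 0.3813 0.5871; -0.5682 -0.8056 -0.1679; 0.4089 -0.4535 0.7919]
after S3 (compose_so3): [-0.9493 0.2773 -0.1478; 0.2686 0.9602 0.0765; 0.1632 0.0329 -0.9860]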